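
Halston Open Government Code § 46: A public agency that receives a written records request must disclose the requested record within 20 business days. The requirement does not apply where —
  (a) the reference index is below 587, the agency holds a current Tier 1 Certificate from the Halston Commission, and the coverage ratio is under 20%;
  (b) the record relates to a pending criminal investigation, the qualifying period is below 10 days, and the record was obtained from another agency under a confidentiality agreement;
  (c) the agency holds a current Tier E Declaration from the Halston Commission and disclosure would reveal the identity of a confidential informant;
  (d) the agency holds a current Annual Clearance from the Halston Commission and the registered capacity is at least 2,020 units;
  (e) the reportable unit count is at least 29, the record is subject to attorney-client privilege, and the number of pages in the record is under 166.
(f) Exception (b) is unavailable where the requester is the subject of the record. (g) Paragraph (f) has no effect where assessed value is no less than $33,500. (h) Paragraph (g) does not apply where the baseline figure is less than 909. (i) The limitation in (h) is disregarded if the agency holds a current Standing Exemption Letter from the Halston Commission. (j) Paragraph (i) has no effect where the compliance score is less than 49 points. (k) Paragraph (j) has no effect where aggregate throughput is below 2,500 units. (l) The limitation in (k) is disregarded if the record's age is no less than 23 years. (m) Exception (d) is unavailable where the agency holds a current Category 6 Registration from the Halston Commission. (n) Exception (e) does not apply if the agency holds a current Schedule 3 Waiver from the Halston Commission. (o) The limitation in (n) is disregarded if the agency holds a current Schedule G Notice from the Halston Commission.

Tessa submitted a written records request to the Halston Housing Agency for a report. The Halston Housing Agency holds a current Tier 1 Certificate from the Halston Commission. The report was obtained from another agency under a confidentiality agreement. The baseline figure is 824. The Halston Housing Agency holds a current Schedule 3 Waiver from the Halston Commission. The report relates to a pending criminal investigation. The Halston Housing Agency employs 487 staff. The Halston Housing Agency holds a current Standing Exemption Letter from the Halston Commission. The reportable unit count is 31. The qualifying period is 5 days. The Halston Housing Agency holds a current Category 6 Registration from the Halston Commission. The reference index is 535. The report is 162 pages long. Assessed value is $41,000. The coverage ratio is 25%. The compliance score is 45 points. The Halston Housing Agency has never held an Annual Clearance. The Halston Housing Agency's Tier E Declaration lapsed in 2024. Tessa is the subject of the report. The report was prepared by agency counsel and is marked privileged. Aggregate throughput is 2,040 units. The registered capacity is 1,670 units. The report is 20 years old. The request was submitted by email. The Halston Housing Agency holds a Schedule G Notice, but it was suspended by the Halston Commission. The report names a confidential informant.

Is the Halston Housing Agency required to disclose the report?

Exception (a) fails — the coverage ratio is 25%, not under 20%.
Exception (b) is satisfied on its face — the report relates to a pending investigation; the qualifying period is 5 days, below the 10 days limit; the report was obtained under a confidentiality agreement. Under paragraphs (f)–(l): (f) applies (Tessa is the subject of the report), but is displaced by (g): (g) operates against (f): assessed value is $41,000, meeting the $33,500 threshold. (h) is engaged (the baseline figure is 824, less than the 909 limit), but is itself disapplied by (i): (i) is engaged — a current Standing Exemption Letter is held. (j) would limit (i) — the compliance score is 45 points, less than the 49 points limit — but (k) sets (j) aside: (k) is engaged — aggregate throughput is 2,040 units, below the 2,500 units limit. (l), which would lift (k), is not triggered — the record's age is 20 years, short of 23 years. Exception (b) stands.
Exception (c) requires that the agency holds a current Tier E Declaration from the Halston Commission; but the Tier E Declaration is not current, so (c) is unavailable.
Exception (d) does not apply: no current Annual Clearance is held.
Exception (e): the reportable unit count is 31, meeting the 29 threshold; the report is privileged; the number of pages in the record is 162, under the 166 limit — every condition holds. However, paragraphs (n)–(o) must be considered: (n) operates against (e): a current Schedule 3 Waiver is held. (o) is not triggered (there is no Schedule G Notice in force), so (n) stands. So (e) is unavailable.

No — exception (b) applies; the Halston Housing Agency is not required to disclose the report.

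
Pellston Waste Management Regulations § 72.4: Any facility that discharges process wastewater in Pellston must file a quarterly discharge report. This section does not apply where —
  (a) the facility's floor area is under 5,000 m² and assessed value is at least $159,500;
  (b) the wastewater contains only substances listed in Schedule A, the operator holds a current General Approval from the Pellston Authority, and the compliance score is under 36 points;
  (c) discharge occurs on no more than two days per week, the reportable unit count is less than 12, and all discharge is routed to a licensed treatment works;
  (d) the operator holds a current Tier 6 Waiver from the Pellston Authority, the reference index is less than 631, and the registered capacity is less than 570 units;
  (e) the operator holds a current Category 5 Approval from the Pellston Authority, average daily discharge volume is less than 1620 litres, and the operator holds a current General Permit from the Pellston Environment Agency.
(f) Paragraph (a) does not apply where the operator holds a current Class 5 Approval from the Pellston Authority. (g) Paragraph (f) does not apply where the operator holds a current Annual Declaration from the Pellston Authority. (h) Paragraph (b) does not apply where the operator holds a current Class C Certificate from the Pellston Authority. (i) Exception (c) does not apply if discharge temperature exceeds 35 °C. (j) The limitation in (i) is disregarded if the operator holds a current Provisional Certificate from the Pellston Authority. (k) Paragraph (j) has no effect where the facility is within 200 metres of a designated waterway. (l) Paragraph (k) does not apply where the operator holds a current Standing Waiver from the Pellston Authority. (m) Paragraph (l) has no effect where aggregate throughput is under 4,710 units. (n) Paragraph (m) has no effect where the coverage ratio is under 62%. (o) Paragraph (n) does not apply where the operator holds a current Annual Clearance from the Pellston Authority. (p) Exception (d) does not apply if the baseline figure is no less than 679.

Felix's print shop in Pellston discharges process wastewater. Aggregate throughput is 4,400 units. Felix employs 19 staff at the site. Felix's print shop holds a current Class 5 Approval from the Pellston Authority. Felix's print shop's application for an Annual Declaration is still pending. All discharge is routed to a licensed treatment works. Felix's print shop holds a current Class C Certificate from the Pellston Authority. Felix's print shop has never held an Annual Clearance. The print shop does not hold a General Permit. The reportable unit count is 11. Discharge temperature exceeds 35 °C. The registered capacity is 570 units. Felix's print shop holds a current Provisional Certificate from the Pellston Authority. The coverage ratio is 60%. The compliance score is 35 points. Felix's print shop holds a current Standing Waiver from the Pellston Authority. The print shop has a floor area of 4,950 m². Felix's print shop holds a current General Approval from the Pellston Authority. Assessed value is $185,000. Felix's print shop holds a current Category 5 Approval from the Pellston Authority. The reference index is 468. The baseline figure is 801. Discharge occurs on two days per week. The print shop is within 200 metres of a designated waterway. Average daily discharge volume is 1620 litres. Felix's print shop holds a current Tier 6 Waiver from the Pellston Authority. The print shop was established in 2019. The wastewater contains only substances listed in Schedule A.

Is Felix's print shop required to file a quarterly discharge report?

Exception (a): the facility's floor area is 4,950 m², under the 5,000 m² limit; assessed value is $185,000, meeting the $159,500 threshold — every condition holds. Turning to paragraphs (f)–(g): (f) operates against (a): a current Class 5 Approval is held. (g), which would lift (f), is not engaged — the Annual Declaration is not current. So (a) is unavailable.
Exception (b)'s conditions are all satisfied: the wastewater is Schedule-A-only; a current General Approval is held; the compliance score is 35 points, under the 36 points limit. Turning to paragraph (h): (h) operates against (b): a current Class C Certificate is held. (b) is therefore removed.
Exception (c): discharge occurs on no more than two days per week; the reportable unit count is 11, less than the 12 limit; discharge is routed to a licensed treatment works — every condition holds. As to paragraphs (i)–(o): (i) operates (discharge temperature exceeds 35 °C), but yields to (j): (j) operates — a current Provisional Certificate is held. (k) would limit (j) — the print shop is within 200 m of a designated waterway — but (l) sets (k) aside: (l) operates against (k): a current Standing Waiver is held. (m) would limit (l) — aggregate throughput is 4,400 units, under the 4,710 units limit — but (n) sets (m) aside: (n) operates against (m): the coverage ratio is 60%, under the 62% limit. (o) is inapplicable (there is no Annual Clearance in force), so (n) stands. Exception (c) stands.
Exception (d) fails — the registered capacity is 570 units, not less than 570 units.
Exception (e) requires that average daily discharge volume is less than 1620 litres; but average daily discharge volume is 1620 litres, not less than 1620 litres, so (e) is unavailable.

No — exception (c) applies; Felix's print shop is not required to file a quarterly discharge report.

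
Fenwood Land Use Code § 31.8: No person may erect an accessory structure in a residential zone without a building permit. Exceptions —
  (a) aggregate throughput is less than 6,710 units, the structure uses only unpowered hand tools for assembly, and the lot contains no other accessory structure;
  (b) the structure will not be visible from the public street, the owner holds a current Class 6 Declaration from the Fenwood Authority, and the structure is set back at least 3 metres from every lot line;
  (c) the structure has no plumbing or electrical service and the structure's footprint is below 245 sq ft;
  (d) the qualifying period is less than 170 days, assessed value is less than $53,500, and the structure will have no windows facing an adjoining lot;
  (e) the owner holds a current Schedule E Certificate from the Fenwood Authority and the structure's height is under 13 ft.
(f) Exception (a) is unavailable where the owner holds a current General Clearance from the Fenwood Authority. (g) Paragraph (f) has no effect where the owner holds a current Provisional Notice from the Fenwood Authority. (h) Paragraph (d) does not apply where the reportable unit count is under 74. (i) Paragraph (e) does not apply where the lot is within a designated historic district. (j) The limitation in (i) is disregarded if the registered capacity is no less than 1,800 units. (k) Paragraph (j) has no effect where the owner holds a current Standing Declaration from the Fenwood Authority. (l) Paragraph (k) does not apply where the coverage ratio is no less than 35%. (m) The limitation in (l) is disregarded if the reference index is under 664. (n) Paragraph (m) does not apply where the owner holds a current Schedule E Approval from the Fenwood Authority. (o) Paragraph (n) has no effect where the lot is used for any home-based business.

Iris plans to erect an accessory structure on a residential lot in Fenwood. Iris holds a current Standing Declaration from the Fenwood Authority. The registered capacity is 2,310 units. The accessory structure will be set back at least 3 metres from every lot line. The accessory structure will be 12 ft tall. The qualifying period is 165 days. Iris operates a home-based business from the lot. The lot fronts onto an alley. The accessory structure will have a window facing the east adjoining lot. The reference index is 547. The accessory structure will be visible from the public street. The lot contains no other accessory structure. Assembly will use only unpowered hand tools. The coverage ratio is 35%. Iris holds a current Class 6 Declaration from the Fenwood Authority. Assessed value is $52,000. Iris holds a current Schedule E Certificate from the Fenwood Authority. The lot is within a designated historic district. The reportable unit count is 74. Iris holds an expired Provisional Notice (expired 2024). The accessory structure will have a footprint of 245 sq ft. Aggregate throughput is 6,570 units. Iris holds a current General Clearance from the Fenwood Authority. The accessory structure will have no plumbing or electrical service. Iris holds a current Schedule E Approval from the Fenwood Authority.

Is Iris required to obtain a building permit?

Exception (a)'s conditions are all satisfied: aggregate throughput is 6,570 units, less than the 6,710 units limit; assembly uses only hand tools; the lot has no other accessory structure. However, paragraphs (f)–(g) must be considered: (f) operates against (a): a current General Clearance is held. (g) is not engaged (the Provisional Notice is not current), so (f) stands. (a) is therefore removed.
Exception (b) fails — the structure will be visible from the street.
Exception (c) fails — the structure's footprint is 245 sq ft, not below 245 sq ft.
Exception (d) does not apply: a window faces an adjoining lot.
All of (e)'s requirements are met (a current Schedule E Certificate is held; the structure's height is 12 ft, under the 13 ft limit). Turning to paragraphs (i)–(o): (i) operates — the lot is in a historic district. (j) is triggered (the registered capacity is 2,310 units, meeting the 1,800 units threshold), but is overridden by (k): (k) operates against (j): a current Standing Declaration is held. (l) applies (the coverage ratio is 35%, meeting the 35% threshold), but is displaced by (m): (m) operates — the reference index is 547, under the 664 limit. (n) would limit (m) — a current Schedule E Approval is held — but (o) sets (n) aside: (o) operates against (n): a home-based business operates on the lot. Exception (e) does not apply.
No exception displaces § 31.8.

Yes — Iris must obtain a building permit.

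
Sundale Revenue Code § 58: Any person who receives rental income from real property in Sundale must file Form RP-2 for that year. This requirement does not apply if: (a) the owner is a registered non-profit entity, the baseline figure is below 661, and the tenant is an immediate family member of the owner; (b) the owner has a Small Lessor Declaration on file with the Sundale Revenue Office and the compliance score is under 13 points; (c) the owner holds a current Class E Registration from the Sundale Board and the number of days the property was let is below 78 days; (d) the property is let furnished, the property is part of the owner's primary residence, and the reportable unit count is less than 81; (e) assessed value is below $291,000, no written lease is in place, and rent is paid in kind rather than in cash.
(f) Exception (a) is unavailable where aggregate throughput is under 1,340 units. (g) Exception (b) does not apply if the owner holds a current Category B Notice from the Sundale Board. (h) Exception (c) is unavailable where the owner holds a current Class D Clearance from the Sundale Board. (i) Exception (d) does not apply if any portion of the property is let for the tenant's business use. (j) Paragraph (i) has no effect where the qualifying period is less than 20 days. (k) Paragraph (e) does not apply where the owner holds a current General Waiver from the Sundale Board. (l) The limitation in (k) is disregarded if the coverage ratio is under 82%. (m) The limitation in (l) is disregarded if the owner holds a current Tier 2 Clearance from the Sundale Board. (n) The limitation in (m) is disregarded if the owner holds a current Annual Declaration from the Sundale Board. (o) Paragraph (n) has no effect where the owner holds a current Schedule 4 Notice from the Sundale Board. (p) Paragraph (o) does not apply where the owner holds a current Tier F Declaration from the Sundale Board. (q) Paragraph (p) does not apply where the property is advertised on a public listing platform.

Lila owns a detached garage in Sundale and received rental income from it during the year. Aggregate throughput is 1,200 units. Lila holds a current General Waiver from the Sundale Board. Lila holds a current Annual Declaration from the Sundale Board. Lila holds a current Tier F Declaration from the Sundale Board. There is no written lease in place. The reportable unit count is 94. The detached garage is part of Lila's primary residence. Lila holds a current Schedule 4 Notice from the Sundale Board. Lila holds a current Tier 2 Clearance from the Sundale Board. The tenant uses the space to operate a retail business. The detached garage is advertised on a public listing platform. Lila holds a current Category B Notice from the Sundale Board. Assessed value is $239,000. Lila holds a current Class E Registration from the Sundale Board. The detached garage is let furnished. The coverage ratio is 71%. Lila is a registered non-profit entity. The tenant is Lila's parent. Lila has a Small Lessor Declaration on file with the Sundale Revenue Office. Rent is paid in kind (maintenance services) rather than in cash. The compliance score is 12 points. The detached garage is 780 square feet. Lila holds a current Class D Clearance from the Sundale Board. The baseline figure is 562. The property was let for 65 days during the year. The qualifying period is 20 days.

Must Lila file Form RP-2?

Yes — Lila must file Form RP-2.

Exception (a) is satisfied on its face — Lila is a registered non-profit; the baseline figure is 562, below the 661 limit; the tenant is an immediate family member. But: (f) is engaged — aggregate throughput is 1,200 units, under the 1,340 units limit. Exception (a) does not apply.
Exception (b)'s conditions are all satisfied: a Small Lessor Declaration is on file; the compliance score is 12 points, under the 13 points limit. However, paragraph (g) must be considered: (g) applies — a current Category B Notice is held. So (b) is unavailable.
All of (c)'s requirements are met (a current Class E Registration is held; the number of days the property was let is 65 days, below the 78 days limit). However, paragraph (h) must be considered: (h) operates against (c): a current Class D Clearance is held. So (c) is unavailable.
Exception (d) requires that the reportable unit count is less than 81; but the reportable unit count is 94, not less than 81, so (d) is unavailable.
Exception (e) is satisfied on its face — assessed value is $239,000, below the $291,000 limit; there is no written lease; rent is paid in kind. Turning to paragraphs (k)–(q): (k) is triggered — a current General Waiver is held. (l) would limit (k) — the coverage ratio is 71%, under the 82% limit — but (m) sets (l) aside: (m) is triggered — a current Tier 2 Clearance is held. (n) would limit (m) — a current Annual Declaration is held — but (o) sets (n) aside: (o) is triggered — a current Schedule 4 Notice is held. (p) would limit (o) — a current Tier F Declaration is held — but (q) sets (p) aside: (q) operates against (p): the property is publicly advertised. So (e) is unavailable.
None of the exceptions is available; § 58 applies in full.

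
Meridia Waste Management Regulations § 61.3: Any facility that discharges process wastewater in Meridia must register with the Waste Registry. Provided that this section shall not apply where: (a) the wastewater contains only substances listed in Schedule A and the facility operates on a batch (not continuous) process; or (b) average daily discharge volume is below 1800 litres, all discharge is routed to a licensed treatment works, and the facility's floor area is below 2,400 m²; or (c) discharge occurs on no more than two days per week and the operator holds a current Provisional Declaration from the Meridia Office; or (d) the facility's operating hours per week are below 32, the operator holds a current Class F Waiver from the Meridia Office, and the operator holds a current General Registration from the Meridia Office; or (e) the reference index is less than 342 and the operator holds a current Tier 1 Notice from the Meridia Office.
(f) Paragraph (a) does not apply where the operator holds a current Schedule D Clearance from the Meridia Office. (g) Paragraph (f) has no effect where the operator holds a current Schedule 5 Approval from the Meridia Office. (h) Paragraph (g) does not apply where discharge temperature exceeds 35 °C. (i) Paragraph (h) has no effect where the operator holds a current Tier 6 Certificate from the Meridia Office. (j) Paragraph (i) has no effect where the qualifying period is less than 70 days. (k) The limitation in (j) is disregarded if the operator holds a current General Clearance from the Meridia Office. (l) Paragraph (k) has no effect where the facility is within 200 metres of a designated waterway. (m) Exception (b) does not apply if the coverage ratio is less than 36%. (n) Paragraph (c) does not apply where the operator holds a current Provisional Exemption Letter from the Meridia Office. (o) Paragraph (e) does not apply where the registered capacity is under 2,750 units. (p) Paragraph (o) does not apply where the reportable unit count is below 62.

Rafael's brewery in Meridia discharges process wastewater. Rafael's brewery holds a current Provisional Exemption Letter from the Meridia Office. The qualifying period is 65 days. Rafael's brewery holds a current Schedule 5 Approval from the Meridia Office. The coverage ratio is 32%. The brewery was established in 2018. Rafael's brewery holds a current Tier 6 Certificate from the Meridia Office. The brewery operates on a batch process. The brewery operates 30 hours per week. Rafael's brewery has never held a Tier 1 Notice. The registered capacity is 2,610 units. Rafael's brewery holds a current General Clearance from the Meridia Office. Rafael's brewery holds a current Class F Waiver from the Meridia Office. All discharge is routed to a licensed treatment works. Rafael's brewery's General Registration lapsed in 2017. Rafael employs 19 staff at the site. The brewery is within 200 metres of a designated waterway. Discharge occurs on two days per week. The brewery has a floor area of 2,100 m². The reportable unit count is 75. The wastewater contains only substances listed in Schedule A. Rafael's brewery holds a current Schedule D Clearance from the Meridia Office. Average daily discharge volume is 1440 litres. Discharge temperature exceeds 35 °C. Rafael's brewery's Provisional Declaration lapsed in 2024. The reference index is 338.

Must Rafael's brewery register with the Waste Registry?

Exception (a): the wastewater is Schedule-A-only; the facility operates on a batch process — every condition holds. But applying paragraphs (f)–(l): (f) operates — a current Schedule D Clearance is held. (g) applies (a current Schedule 5 Approval is held), but is set aside by (h): (h) operates against (g): discharge temperature exceeds 35 °C. (i) operates (a current Tier 6 Certificate is held), but is overridden by (j): (j) operates against (i): the qualifying period is 65 days, less than the 70 days limit. (k) operates (a current General Clearance is held), but is displaced by (l): (l) operates — the brewery is within 200 m of a designated waterway. Exception (a) does not apply.
All of (b)'s requirements are met (average daily discharge volume is 1440 litres, below the 1800 litres limit; discharge is routed to a licensed treatment works; the facility's floor area is 2,100 m², below the 2,400 m² limit). But: (m) is engaged — the coverage ratio is 32%, less than the 36% limit. Exception (b) does not apply.
Exception (c) requires that the operator holds a current Provisional Declaration from the Meridia Office; but no current Provisional Declaration is held, so (c) is unavailable.
Exception (d) requires that the operator holds a current General Registration from the Meridia Office; but there is no General Registration in force, so (d) is unavailable.
Exception (e) fails — the Tier 1 Notice is not current.
None of the exceptions is available; § 61.3 applies in full.

Yes — Rafael's brewery must register with the Waste Registry.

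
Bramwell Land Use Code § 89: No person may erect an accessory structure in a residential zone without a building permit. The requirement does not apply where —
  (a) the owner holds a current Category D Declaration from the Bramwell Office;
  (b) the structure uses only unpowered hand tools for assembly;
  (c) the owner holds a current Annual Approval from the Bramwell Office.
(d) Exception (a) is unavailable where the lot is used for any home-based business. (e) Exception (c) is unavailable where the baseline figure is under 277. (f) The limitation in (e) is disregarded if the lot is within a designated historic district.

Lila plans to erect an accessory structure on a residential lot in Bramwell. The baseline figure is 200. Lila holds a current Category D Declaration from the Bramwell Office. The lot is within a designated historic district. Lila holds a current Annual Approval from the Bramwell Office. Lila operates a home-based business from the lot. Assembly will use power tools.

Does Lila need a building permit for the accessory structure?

No — exception (c) applies; Lila does not need a building permit.

Exception (a): a current Category D Declaration is held — every condition holds. But: (d) operates against (a): a home-based business operates on the lot. (a) is therefore removed.
Exception (b) requires that the structure uses only unpowered hand tools for assembly; but assembly uses power tools, so (b) is unavailable.
Exception (c) is satisfied on its face — a current Annual Approval is held. As to paragraphs (e)–(f): (e) would limit (c) — the baseline figure is 200, under the 277 limit — but (f) sets (e) aside: (f) applies — the lot is in a historic district. (c) remains available.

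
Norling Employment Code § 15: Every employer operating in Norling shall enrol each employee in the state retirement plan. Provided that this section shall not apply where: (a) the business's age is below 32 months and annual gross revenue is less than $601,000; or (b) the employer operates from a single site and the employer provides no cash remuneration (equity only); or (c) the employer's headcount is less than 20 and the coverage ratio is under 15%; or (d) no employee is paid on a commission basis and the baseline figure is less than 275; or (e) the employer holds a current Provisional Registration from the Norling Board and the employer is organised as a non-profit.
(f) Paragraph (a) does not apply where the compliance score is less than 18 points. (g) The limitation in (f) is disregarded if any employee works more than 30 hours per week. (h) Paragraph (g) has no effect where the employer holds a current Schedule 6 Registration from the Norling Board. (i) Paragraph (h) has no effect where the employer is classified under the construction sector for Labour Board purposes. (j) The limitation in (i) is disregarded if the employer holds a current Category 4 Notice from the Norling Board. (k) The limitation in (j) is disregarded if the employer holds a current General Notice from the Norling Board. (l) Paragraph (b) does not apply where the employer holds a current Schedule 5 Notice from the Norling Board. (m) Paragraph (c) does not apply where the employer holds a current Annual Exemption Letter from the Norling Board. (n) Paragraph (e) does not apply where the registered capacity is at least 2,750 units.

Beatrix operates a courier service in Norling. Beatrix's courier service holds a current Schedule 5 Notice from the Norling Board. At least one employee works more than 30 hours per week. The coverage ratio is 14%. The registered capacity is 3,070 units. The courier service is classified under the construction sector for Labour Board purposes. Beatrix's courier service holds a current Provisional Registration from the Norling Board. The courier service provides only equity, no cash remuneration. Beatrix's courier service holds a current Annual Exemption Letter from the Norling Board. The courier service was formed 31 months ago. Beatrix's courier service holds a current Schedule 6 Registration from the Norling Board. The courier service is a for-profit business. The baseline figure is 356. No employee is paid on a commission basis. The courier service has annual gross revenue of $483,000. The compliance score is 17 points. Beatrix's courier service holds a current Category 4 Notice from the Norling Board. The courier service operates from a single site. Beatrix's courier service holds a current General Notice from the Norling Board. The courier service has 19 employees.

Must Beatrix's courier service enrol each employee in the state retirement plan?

Exception (a)'s conditions are all satisfied: the business's age is 31 months, below the 32 months limit; annual gross revenue is $483,000, less than the $601,000 limit. Applying paragraphs (f)–(k): (f) would limit (a) — the compliance score is 17 points, less than the 18 points limit — but (g) sets (f) aside: (g) is engaged — at least one employee exceeds 30 hours/week. (h) would limit (g) — a current Schedule 6 Registration is held — but (i) sets (h) aside: (i) applies — the courier service is classified under the construction sector. (j) operates (a current Category 4 Notice is held), but is displaced by (k): (k) applies — a current General Notice is held. Exception (a) stands.
Exception (b)'s conditions are all satisfied: the employer operates from a single site; remuneration is equity-only. But applying paragraph (l): (l) is engaged — a current Schedule 5 Notice is held. (b) is therefore removed.
Exception (c) is satisfied on its face — the employer's headcount is 19, less than the 20 limit; the coverage ratio is 14%, under the 15% limit. However, paragraph (m) must be considered: (m) is triggered — a current Annual Exemption Letter is held. (c) is therefore removed.
Exception (d) requires that the baseline figure is less than 275; but the baseline figure is 356, not less than 275, so (d) is unavailable.
Exception (e) fails — the employer is for-profit.

No — exception (a) applies; Beatrix's courier service is not required to enrol each employee in the state retirement plan.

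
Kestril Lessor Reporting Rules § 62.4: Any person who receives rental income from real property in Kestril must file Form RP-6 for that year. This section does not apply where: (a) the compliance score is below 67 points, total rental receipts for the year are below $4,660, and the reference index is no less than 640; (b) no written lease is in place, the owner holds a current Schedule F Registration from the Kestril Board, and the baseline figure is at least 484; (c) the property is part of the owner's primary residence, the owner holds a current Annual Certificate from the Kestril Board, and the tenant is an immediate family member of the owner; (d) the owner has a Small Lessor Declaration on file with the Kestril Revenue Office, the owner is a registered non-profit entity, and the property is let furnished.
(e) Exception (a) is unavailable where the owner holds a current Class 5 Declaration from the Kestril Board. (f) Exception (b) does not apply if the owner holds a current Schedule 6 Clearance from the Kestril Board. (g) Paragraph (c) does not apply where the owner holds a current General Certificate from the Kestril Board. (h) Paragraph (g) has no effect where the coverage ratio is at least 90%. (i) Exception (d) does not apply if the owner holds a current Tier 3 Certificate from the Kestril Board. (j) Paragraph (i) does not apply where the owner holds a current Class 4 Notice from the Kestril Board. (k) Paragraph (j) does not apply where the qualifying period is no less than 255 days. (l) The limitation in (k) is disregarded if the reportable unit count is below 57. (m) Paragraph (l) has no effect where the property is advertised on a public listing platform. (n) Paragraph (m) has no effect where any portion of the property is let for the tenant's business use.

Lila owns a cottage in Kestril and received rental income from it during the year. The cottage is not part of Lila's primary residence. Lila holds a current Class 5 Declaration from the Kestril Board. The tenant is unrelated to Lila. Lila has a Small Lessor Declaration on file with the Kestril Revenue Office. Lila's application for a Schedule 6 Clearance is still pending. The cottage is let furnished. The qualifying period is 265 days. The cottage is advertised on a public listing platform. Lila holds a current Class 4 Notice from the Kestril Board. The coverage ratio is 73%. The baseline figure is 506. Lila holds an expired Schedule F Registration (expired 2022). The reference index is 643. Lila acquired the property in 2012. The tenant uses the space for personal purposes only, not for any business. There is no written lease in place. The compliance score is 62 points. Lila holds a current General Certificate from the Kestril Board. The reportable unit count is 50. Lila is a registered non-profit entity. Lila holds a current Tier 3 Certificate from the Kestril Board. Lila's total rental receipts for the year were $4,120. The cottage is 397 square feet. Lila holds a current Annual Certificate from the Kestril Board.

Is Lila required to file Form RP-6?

Exception (a): the compliance score is 62 points, below the 67 points limit; total rental receipts for the year are $4,120, below the $4,660 limit; the reference index is 643, meeting the 640 threshold — every condition holds. But applying paragraph (e): (e) operates against (a): a current Class 5 Declaration is held. So (a) is unavailable.
Exception (b) does not apply: the Schedule F Registration is not current.
Exception (c) does not apply: the cottage is not part of the primary residence.
All of (d)'s requirements are met (a Small Lessor Declaration is on file; Lila is a registered non-profit; the property is let furnished). But: (i) operates — a current Tier 3 Certificate is held. (j) would limit (i) — a current Class 4 Notice is held — but (k) sets (j) aside: (k) applies — the qualifying period is 265 days, meeting the 255 days threshold. (l) is engaged (the reportable unit count is 50, below the 57 limit), but yields to (m): (m) is engaged — the property is publicly advertised. (n), which would lift (m), is not engaged — the space is used for personal purposes only. So (d) is unavailable.
Every exception is unavailable, so the rule governs.

Yes — Lila must file Form RP-6.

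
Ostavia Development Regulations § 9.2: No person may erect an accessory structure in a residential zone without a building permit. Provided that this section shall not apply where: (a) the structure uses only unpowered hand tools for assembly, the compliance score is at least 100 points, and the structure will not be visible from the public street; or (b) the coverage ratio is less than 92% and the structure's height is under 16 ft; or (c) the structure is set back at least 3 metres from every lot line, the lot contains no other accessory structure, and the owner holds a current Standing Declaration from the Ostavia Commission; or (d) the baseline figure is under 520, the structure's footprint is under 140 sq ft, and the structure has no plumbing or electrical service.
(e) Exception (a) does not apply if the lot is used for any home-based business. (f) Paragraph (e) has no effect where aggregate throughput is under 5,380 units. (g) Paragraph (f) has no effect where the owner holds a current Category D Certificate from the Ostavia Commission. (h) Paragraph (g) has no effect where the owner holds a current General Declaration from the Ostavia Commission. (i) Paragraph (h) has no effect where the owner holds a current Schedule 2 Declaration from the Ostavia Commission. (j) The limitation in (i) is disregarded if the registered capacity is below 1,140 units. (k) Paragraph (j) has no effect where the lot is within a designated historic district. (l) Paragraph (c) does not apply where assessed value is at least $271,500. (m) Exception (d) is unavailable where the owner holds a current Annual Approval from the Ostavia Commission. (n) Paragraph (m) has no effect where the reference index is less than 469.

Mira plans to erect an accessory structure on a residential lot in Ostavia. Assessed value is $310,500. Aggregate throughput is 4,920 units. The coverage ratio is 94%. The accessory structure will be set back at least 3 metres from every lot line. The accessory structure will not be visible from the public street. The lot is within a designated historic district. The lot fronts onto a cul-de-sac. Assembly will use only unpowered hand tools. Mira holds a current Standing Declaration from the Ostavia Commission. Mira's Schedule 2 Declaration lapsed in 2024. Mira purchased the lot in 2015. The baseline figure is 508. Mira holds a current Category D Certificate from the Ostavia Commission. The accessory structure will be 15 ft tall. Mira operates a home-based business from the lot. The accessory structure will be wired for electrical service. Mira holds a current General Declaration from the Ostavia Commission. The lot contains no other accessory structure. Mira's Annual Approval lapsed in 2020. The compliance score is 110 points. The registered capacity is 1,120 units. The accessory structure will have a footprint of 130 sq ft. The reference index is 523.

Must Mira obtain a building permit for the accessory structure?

All of (a)'s requirements are met (assembly uses only hand tools; the compliance score is 110 points, meeting the 100 points threshold; the structure will not be visible from the street). Under paragraphs (e)–(k): (e) is triggered (a home-based business operates on the lot), but is itself disapplied by (f): (f) applies — aggregate throughput is 4,920 units, under the 5,380 units limit. (g) would limit (f) — a current Category D Certificate is held — but (h) sets (g) aside: (h) operates against (g): a current General Declaration is held. (i) is not triggered (the Schedule 2 Declaration is not current), so (h) stands. (a) remains available.
Exception (b) requires that the coverage ratio is less than 92%; but the coverage ratio is 94%, not less than 92%, so (b) is unavailable.
Exception (c) is satisfied on its face — the setback is at least 3 m on every side; the lot has no other accessory structure; a current Standing Declaration is held. But applying paragraph (l): (l) operates — assessed value is $310,500, meeting the $271,500 threshold. Exception (c) does not apply.
Exception (d) fails — electrical service is planned.

No — exception (a) applies; Mira does not need a building permit.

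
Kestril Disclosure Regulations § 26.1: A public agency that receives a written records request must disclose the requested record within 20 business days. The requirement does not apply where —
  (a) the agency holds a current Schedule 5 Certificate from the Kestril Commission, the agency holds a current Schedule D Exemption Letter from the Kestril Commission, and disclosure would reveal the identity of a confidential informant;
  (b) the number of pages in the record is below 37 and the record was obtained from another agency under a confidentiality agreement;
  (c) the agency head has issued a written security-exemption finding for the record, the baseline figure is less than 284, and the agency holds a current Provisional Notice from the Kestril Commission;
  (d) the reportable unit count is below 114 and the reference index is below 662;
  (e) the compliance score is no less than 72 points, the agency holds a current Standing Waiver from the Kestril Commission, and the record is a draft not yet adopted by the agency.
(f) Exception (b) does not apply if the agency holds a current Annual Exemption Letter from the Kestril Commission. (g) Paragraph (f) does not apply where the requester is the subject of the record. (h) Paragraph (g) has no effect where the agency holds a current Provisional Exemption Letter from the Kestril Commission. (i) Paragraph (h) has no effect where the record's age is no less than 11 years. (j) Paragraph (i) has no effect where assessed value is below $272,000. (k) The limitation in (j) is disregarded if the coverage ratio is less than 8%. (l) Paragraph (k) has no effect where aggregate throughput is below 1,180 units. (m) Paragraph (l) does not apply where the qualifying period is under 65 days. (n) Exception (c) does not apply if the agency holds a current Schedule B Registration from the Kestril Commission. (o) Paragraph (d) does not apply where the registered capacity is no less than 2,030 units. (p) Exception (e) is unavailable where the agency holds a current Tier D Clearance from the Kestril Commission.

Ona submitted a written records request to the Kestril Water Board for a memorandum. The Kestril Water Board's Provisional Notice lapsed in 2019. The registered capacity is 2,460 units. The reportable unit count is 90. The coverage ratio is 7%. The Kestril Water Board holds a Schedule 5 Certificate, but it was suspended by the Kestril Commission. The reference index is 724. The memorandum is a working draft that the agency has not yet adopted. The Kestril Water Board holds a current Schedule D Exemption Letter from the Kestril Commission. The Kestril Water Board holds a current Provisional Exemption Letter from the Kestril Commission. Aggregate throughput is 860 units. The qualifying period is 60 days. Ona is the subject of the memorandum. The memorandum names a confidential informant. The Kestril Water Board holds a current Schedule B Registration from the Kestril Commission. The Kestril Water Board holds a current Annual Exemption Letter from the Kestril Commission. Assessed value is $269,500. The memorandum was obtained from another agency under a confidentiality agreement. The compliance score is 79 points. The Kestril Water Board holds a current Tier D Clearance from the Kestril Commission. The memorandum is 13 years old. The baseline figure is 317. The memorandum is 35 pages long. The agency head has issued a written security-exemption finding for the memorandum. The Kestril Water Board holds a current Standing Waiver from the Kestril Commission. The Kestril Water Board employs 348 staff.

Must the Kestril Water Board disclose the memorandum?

No — exception (b) applies; the Kestril Water Board is not required to disclose the memorandum.

Exception (a) does not apply: there is no Schedule 5 Certificate in force.
Exception (b)'s conditions are all satisfied: the number of pages in the record is 35, below the 37 limit; the memorandum was obtained under a confidentiality agreement. Applying paragraphs (f)–(m): (f) would limit (b) — a current Annual Exemption Letter is held — but (g) sets (f) aside: (g) operates against (f): Ona is the subject of the memorandum. (h) would limit (g) — a current Provisional Exemption Letter is held — but (i) sets (h) aside: (i) operates against (h): the record's age is 13 years, meeting the 11 years threshold. (j) would limit (i) — assessed value is $269,500, below the $272,000 limit — but (k) sets (j) aside: (k) is engaged — the coverage ratio is 7%, less than the 8% limit. (l) would limit (k) — aggregate throughput is 860 units, below the 1,180 units limit — but (m) sets (l) aside: (m) is engaged — the qualifying period is 60 days, under the 65 days limit. (b) remains available.
Exception (c) fails — the baseline figure is 317, not less than 284.
Exception (d) requires that the reference index is below 662; but the reference index is 724, not below 662, so (d) is unavailable.
Exception (e): the compliance score is 79 points, meeting the 72 points threshold; a current Standing Waiver is held; the memorandum is an unadopted draft — every condition holds. Turning to paragraph (p): (p) operates against (e): a current Tier D Clearance is held. So (e) is unavailable.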